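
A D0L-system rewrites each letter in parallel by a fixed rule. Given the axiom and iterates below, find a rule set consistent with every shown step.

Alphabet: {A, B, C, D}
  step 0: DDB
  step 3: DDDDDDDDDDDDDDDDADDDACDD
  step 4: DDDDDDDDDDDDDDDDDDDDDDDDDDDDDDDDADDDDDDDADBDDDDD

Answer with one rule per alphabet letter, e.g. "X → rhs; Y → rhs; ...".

A->AD, B->AC, C->BD, D->DD

  step 3 ⇒ step 4: DDDDDDDDDDDDDDDDADDDACDD ⇒ DD·DD·DD·DD·DD·DD·DD·DD·DD·DD·DD·DD·DD·DD·DD·DD·AD·DD·DD·DD·AD·BD·DD·DD
    A ↦ AD
    C ↦ BD
    D ↦ DD
    B ↦ AC  (constrained at step 0)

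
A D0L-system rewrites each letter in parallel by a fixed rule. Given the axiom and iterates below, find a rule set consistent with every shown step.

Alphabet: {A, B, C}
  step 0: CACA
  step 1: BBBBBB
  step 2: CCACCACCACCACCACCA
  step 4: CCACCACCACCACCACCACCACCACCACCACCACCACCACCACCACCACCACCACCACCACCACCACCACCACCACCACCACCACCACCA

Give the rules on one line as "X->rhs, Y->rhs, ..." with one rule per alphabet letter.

A->B, B->CCA, C->BB

  step 1 ⇒ step 2: BBBBBB ⇒ CCA·CCA·CCA·CCA·CCA·CCA
    B ↦ CCA
  step 0 ⇒ step 1: CACA ⇒ BB·B·BB·B
    A ↦ B
  step 0 ⇒ step 1: CACA ⇒ BB·B·BB·B
    C ↦ BB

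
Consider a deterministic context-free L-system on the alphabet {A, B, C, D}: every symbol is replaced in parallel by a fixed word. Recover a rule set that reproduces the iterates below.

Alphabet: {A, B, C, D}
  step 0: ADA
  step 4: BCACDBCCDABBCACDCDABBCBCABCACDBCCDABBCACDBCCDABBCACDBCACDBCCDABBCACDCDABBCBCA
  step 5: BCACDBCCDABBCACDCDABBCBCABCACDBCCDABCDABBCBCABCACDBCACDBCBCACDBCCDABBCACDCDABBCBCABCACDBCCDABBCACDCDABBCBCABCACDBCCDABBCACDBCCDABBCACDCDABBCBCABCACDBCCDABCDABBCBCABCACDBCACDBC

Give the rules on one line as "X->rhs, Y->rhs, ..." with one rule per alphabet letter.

A->BC, B->BCA, C->CD, D->AB

  step 4 ⇒ step 5: BCACDBCCDABBCACDCDABBCBCABCACDBCCDABBCACDBCCDABBCACDBCACDBCCDABBCACDCDABBCBCA ⇒ BCA·CD·BC·CD·AB·BCA·CD·CD·AB·BC·BCA·BCA·CD·BC·CD·AB·CD·AB·BC·BCA·BCA·CD·BCA·CD·BC·BCA·CD·BC·CD·AB·BCA·CD·CD·AB·BC·BCA·BCA·CD·BC·CD·AB·BCA·CD·CD·AB·BC·BCA·BCA·CD·BC·CD·AB·BCA·CD·BC·CD·AB·BCA·CD·CD·AB·BC·BCA·BCA·CD·BC·CD·AB·CD·AB·BC·BCA·BCA·CD·BCA·CD·BC
    A ↦ BC
    B ↦ BCA
    C ↦ CD
    D ↦ AB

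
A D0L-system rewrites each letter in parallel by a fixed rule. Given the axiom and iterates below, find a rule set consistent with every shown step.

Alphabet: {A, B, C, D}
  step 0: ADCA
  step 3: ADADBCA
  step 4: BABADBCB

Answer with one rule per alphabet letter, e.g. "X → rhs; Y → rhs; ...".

  step 3 ⇒ step 4: ADADBCA ⇒ B·A·B·A·D·BC·B
    A ↦ B
    B ↦ D
    C ↦ BC
    D ↦ A

A->B, B->D, C->BC, D->A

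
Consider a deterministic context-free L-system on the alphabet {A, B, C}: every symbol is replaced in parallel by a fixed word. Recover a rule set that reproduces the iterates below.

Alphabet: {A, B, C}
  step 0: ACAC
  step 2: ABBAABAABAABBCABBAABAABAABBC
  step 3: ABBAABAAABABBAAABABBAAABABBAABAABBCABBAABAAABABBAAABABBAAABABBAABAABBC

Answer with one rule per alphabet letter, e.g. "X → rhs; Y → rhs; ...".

A->AB, B->BAA, C->BBC

  step 2 ⇒ step 3: ABBAABAABAABBCABBAABAABAABBC ⇒ AB·BAA·BAA·AB·AB·BAA·AB·AB·BAA·AB·AB·BAA·BAA·BBC·AB·BAA·BAA·AB·AB·BAA·AB·AB·BAA·AB·AB·BAA·BAA·BBC
    A ↦ AB
    B ↦ BAA
    C ↦ BBC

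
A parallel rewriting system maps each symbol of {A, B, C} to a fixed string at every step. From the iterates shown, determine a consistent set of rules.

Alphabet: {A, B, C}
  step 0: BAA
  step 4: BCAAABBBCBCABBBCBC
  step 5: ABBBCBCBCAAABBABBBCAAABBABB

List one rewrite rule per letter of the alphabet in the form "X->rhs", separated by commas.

  step 4 ⇒ step 5: BCAAABBBCBCABBBCBC ⇒ A·BB·BC·BC·BC·A·A·A·BB·A·BB·BC·A·A·A·BB·A·BB
    A ↦ BC
    B ↦ A
    C ↦ BB

A->BC, B->A, C->BB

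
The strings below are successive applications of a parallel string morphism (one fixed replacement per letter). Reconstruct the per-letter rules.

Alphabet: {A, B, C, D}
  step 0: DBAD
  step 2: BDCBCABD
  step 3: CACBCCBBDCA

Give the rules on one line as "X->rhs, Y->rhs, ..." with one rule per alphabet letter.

  step 2 ⇒ step 3: BDCBCABD ⇒ C·A·CB·C·CB·BD·C·A
    A ↦ BD
    B ↦ C
    C ↦ CB
    D ↦ A

A->BD, B->C, C->CB, D->A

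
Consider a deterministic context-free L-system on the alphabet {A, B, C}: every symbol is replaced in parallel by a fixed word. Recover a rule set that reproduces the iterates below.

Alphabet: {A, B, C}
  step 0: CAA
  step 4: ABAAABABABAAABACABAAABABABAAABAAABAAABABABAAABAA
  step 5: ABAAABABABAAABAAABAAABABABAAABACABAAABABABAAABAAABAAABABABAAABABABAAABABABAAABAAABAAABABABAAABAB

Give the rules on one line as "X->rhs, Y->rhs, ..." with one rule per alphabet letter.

A->AB, B->AA, C->AC

  step 4 ⇒ step 5: ABAAABABABAAABACABAAABABABAAABAAABAAABABABAAABAA ⇒ AB·AA·AB·AB·AB·AA·AB·AA·AB·AA·AB·AB·AB·AA·AB·AC·AB·AA·AB·AB·AB·AA·AB·AA·AB·AA·AB·AB·AB·AA·AB·AB·AB·AA·AB·AB·AB·AA·AB·AA·AB·AA·AB·AB·AB·AA·AB·AB
    A ↦ AB
    B ↦ AA
    C ↦ AC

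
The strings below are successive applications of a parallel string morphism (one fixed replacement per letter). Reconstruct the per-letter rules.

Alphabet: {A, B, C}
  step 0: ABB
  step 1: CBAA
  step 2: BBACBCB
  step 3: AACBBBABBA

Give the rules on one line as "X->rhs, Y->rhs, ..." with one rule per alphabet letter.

  step 2 ⇒ step 3: BBACBCB ⇒ A·A·CB·BB·A·BB·A
    A ↦ CB
    B ↦ A
    C ↦ BB

A->CB, B->A, C->BB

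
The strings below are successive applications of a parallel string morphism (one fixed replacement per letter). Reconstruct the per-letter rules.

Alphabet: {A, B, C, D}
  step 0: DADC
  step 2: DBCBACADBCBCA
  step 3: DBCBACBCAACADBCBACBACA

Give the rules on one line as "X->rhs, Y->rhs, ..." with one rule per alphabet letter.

A->CA, B->CB, C->A, D->DB

  step 2 ⇒ step 3: DBCBACADBCBCA ⇒ DB·CB·A·CB·CA·A·CA·DB·CB·A·CB·A·CA
    A ↦ CA
    B ↦ CB
    C ↦ A
    D ↦ DB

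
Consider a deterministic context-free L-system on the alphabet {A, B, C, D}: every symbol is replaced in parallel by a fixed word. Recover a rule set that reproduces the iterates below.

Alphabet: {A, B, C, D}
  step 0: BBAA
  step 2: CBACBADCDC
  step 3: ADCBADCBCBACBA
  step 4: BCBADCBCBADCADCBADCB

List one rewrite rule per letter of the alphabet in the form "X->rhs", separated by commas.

  step 3 ⇒ step 4: ADCBADCBCBACBA ⇒ B·CB·A·DC·B·CB·A·DC·A·DC·B·A·DC·B
    A ↦ B
    B ↦ DC
    C ↦ A
    D ↦ CB

A->B, B->DC, C->A, D->CB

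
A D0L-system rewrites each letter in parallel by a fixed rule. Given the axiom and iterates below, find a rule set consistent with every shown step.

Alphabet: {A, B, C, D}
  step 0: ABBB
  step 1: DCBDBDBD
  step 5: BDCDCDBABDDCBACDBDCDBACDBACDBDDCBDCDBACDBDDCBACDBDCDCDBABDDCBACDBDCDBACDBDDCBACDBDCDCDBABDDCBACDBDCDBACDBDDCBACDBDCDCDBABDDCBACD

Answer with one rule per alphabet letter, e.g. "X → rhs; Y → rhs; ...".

A->DC, B->BD, C->BA, D->CD

  step 0 ⇒ step 1: ABBB ⇒ DC·BD·BD·BD
    A ↦ DC
    B ↦ BD
    C ↦ BA  (constrained at step 1)
    D ↦ CD  (constrained at step 1)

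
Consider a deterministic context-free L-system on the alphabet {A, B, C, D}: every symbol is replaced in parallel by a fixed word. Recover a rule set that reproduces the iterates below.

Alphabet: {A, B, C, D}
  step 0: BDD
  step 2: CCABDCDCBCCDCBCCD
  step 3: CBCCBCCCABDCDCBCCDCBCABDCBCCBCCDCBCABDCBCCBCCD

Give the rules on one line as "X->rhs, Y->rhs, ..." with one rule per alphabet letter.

A->CC, B->ABD, C->CBC, D->CD

  step 2 ⇒ step 3: CCABDCDCBCCDCBCCD ⇒ CBC·CBC·CC·ABD·CD·CBC·CD·CBC·ABD·CBC·CBC·CD·CBC·ABD·CBC·CBC·CD
    A ↦ CC
    B ↦ ABD
    C ↦ CBC
    D ↦ CD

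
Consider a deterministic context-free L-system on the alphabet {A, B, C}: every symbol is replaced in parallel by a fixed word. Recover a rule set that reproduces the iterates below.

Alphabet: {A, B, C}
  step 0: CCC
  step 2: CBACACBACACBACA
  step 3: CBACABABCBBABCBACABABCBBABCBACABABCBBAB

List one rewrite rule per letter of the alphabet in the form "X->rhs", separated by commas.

A->BAB, B->ACA, C->CB

  step 2 ⇒ step 3: CBACACBACACBACA ⇒ CB·ACA·BAB·CB·BAB·CB·ACA·BAB·CB·BAB·CB·ACA·BAB·CB·BAB
    A ↦ BAB
    B ↦ ACA
    C ↦ CB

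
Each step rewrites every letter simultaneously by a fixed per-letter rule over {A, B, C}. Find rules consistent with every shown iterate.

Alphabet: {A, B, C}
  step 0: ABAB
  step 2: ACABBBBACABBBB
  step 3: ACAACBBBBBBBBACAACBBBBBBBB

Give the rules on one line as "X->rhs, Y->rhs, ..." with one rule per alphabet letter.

A->AC, B->BB, C->A

  step 2 ⇒ step 3: ACABBBBACABBBB ⇒ AC·A·AC·BB·BB·BB·BB·AC·A·AC·BB·BB·BB·BB
    A ↦ AC
    B ↦ BB
    C ↦ A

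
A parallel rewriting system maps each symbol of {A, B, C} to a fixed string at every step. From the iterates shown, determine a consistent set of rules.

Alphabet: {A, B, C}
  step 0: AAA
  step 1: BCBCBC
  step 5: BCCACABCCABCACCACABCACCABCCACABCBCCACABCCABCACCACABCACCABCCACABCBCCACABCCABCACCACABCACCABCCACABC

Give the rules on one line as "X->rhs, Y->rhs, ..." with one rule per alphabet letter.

A->BC, B->AC, C->CA

  step 0 ⇒ step 1: AAA ⇒ BC·BC·BC
    A ↦ BC
    B ↦ AC  (constrained at step 1)
    C ↦ CA  (constrained at step 1)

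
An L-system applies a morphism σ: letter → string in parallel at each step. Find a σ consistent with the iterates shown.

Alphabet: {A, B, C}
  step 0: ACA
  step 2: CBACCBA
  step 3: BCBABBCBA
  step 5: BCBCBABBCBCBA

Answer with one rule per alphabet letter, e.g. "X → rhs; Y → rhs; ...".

A->BA, B->C, C->B

  step 2 ⇒ step 3: CBACCBA ⇒ B·C·BA·B·B·C·BA
    A ↦ BA
    B ↦ C
    C ↦ B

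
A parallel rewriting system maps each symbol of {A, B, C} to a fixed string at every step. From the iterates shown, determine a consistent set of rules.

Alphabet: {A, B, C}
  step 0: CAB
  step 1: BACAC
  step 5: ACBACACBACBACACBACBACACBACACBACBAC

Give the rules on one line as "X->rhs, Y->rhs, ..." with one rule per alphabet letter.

  step 0 ⇒ step 1: CAB ⇒ B·AC·AC
    A ↦ AC
    B ↦ AC
    C ↦ B

A->AC, B->AC, C->B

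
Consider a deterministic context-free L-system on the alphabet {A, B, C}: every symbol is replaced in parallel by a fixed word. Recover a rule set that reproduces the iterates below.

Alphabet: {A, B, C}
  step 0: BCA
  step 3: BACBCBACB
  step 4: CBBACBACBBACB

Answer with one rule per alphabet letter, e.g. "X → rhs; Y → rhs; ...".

A->B, B->CB, C->A

  step 3 ⇒ step 4: BACBCBACB ⇒ CB·B·A·CB·A·CB·B·A·CB
    A ↦ B
    B ↦ CB
    C ↦ A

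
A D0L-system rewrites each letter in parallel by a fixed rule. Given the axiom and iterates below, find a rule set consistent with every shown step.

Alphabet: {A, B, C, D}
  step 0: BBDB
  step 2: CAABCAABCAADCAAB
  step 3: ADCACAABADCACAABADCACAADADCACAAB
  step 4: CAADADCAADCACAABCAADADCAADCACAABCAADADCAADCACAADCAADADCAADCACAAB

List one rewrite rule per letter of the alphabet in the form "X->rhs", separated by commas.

A->CA, B->AB, C->AD, D->AD

  step 3 ⇒ step 4: ADCACAABADCACAABADCACAADADCACAAB ⇒ CA·AD·AD·CA·AD·CA·CA·AB·CA·AD·AD·CA·AD·CA·CA·AB·CA·AD·AD·CA·AD·CA·CA·AD·CA·AD·AD·CA·AD·CA·CA·AB
    A ↦ CA
    B ↦ AB
    C ↦ AD
    D ↦ AD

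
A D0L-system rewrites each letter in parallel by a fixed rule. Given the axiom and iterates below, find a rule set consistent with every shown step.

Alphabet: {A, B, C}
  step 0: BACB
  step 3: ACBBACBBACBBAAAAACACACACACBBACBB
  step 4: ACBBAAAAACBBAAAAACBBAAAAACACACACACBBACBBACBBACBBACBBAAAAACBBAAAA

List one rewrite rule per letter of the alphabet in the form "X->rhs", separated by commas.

A->AC, B->AA, C->BB

  step 3 ⇒ step 4: ACBBACBBACBBAAAAACACACACACBBACBB ⇒ AC·BB·AA·AA·AC·BB·AA·AA·AC·BB·AA·AA·AC·AC·AC·AC·AC·BB·AC·BB·AC·BB·AC·BB·AC·BB·AA·AA·AC·BB·AA·AA
    A ↦ AC
    B ↦ AA
    C ↦ BB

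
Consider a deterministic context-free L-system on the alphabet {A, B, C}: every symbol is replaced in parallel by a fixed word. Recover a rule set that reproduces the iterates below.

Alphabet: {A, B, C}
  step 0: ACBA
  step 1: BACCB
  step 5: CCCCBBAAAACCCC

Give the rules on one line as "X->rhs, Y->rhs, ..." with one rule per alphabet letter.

  step 0 ⇒ step 1: ACBA ⇒ B·A·CC·B
    A ↦ B
    B ↦ CC
    C ↦ A

A->B, B->CC, C->A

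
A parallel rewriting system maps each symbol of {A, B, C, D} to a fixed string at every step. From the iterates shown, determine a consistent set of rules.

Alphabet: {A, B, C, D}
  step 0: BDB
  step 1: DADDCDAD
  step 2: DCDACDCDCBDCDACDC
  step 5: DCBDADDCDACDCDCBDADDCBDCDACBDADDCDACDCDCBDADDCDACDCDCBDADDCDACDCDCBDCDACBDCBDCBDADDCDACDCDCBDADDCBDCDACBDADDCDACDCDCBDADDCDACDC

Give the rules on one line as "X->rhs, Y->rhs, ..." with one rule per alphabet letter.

A->DAC, B->DAD, C->B, D->DC

  step 1 ⇒ step 2: DADDCDAD ⇒ DC·DAC·DC·DC·B·DC·DAC·DC
    A ↦ DAC
    C ↦ B
    D ↦ DC
  step 0 ⇒ step 1: BDB ⇒ DAD·DC·DAD
    B ↦ DAD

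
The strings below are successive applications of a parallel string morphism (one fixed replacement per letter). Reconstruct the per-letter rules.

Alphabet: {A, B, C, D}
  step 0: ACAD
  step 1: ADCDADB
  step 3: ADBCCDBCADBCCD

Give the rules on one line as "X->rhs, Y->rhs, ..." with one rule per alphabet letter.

  step 0 ⇒ step 1: ACAD ⇒ AD·CD·AD·B
    A ↦ AD
    C ↦ CD
    D ↦ B
    B ↦ C  (constrained at step 1)

A->AD, B->C, C->CD, D->B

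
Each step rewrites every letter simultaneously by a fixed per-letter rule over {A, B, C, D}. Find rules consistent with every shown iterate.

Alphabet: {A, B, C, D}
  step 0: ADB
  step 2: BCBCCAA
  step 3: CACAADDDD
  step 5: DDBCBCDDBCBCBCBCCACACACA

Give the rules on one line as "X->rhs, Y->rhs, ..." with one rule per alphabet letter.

A->DD, B->C, C->A, D->BC

  step 2 ⇒ step 3: BCBCCAA ⇒ C·A·C·A·A·DD·DD
    A ↦ DD
    B ↦ C
    C ↦ A
    D ↦ BC  (constrained at step 0)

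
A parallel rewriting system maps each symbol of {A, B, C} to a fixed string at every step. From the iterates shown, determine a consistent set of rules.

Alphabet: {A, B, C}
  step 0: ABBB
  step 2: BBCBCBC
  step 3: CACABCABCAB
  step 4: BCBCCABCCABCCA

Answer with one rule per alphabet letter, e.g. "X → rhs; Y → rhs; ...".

  step 3 ⇒ step 4: CACABCABCAB ⇒ B·C·B·C·CA·B·C·CA·B·C·CA
    A ↦ C
    B ↦ CA
    C ↦ B

A->C, B->CA, C->B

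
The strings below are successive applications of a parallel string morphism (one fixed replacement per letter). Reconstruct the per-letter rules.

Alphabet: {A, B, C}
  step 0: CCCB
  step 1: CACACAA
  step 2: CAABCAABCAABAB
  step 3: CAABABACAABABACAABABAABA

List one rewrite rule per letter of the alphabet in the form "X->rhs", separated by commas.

A->AB, B->A, C->CA

  step 2 ⇒ step 3: CAABCAABCAABAB ⇒ CA·AB·AB·A·CA·AB·AB·A·CA·AB·AB·A·AB·A
    A ↦ AB
    B ↦ A
    C ↦ CA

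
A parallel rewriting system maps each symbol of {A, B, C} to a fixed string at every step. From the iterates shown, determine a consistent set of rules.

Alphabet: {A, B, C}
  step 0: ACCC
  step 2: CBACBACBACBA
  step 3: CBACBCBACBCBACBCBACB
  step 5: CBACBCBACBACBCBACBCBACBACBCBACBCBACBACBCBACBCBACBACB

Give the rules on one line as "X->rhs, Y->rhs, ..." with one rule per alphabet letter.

  step 2 ⇒ step 3: CBACBACBACBA ⇒ CB·A·CB·CB·A·CB·CB·A·CB·CB·A·CB
    A ↦ CB
    B ↦ A
    C ↦ CB

A->CB, B->A, C->CB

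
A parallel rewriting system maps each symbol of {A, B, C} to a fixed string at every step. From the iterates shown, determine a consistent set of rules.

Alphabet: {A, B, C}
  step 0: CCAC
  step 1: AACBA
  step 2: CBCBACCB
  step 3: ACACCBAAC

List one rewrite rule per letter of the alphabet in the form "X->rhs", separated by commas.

  step 2 ⇒ step 3: CBCBACCB ⇒ A·C·A·C·CB·A·A·C
    A ↦ CB
    B ↦ C
    C ↦ A

A->CB, B->C, C->A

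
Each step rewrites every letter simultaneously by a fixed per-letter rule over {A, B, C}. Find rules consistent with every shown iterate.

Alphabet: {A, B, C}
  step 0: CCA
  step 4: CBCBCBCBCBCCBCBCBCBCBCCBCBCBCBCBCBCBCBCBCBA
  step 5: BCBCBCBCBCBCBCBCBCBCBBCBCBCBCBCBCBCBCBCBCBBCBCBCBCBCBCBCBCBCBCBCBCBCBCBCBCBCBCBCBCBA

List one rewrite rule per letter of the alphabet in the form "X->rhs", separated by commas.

  step 4 ⇒ step 5: CBCBCBCBCBCCBCBCBCBCBCCBCBCBCBCBCBCBCBCBCBA ⇒ B·CBC·B·CBC·B·CBC·B·CBC·B·CBC·B·B·CBC·B·CBC·B·CBC·B·CBC·B·CBC·B·B·CBC·B·CBC·B·CBC·B·CBC·B·CBC·B·CBC·B·CBC·B·CBC·B·CBC·B·CBC·BA
    A ↦ BA
    B ↦ CBC
    C ↦ B

A->BA, B->CBC, C->B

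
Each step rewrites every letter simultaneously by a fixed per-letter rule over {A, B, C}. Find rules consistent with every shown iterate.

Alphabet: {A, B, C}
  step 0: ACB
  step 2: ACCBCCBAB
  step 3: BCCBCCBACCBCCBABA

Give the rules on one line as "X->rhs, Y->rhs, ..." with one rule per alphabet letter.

A->B, B->A, C->CCB

  step 2 ⇒ step 3: ACCBCCBAB ⇒ B·CCB·CCB·A·CCB·CCB·A·B·A
    A ↦ B
    B ↦ A
    C ↦ CCB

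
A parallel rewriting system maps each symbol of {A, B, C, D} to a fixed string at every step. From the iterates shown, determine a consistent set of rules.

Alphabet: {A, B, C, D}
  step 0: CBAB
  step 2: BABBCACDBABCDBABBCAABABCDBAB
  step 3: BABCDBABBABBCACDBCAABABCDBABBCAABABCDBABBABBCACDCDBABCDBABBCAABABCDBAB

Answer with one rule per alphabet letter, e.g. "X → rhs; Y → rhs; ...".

  step 2 ⇒ step 3: BABBCACDBABCDBABBCAABABCDBAB ⇒ BAB·CD·BAB·BAB·BCA·CD·BCA·A·BAB·CD·BAB·BCA·A·BAB·CD·BAB·BAB·BCA·CD·CD·BAB·CD·BAB·BCA·A·BAB·CD·BAB
    A ↦ CD
    B ↦ BAB
    C ↦ BCA
    D ↦ A

A->CD, B->BAB, C->BCA, D->A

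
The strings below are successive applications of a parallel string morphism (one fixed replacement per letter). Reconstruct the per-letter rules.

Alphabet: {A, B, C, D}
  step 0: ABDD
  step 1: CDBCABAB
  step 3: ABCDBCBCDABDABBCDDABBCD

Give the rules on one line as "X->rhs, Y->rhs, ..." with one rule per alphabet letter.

A->CD, B->BC, C->D, D->AB

  step 0 ⇒ step 1: ABDD ⇒ CD·BC·AB·AB
    A ↦ CD
    B ↦ BC
    D ↦ AB
    C ↦ D  (constrained at step 1)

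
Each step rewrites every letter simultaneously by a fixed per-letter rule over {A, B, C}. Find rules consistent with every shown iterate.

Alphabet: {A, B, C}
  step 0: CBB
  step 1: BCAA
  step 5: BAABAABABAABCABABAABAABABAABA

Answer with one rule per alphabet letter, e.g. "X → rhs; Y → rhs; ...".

A->BA, B->A, C->BC

  step 0 ⇒ step 1: CBB ⇒ BC·A·A
    B ↦ A
    C ↦ BC
    A ↦ BA  (constrained at step 1)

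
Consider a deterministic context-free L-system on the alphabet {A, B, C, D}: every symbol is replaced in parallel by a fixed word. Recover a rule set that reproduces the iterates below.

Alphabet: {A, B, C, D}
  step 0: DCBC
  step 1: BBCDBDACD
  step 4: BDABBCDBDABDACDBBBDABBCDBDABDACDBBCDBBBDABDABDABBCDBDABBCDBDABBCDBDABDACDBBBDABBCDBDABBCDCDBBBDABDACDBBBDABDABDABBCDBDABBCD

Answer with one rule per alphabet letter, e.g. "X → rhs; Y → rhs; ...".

A->CD, B->BDA, C->CD, D->BB

  step 0 ⇒ step 1: DCBC ⇒ BB·CD·BDA·CD
    B ↦ BDA
    C ↦ CD
    D ↦ BB
    A ↦ CD  (constrained at step 1)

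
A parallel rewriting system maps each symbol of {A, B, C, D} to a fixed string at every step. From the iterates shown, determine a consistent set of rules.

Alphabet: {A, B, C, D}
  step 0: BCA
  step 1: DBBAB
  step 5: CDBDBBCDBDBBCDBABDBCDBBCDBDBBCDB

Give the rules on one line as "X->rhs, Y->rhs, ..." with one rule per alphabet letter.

  step 0 ⇒ step 1: BCA ⇒ DB·B·AB
    A ↦ AB
    B ↦ DB
    C ↦ B
    D ↦ C  (constrained at step 1)

A->AB, B->DB, C->B, D->C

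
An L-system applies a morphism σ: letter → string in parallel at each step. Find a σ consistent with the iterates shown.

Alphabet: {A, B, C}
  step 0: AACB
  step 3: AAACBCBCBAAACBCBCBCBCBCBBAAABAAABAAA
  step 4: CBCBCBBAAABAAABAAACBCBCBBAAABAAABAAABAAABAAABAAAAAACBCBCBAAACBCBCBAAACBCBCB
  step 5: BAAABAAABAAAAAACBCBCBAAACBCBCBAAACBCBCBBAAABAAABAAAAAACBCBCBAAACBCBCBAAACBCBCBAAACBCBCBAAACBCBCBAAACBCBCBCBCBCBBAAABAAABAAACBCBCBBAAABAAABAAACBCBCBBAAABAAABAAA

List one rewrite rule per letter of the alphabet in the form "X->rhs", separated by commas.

A->CB, B->AAA, C->B

  step 4 ⇒ step 5: CBCBCBBAAABAAABAAACBCBCBBAAABAAABAAABAAABAAABAAAAAACBCBCBAAACBCBCBAAACBCBCB ⇒ B·AAA·B·AAA·B·AAA·AAA·CB·CB·CB·AAA·CB·CB·CB·AAA·CB·CB·CB·B·AAA·B·AAA·B·AAA·AAA·CB·CB·CB·AAA·CB·CB·CB·AAA·CB·CB·CB·AAA·CB·CB·CB·AAA·CB·CB·CB·AAA·CB·CB·CB·CB·CB·CB·B·AAA·B·AAA·B·AAA·CB·CB·CB·B·AAA·B·AAA·B·AAA·CB·CB·CB·B·AAA·B·AAA·B·AAA
    A ↦ CB
    B ↦ AAA
    C ↦ B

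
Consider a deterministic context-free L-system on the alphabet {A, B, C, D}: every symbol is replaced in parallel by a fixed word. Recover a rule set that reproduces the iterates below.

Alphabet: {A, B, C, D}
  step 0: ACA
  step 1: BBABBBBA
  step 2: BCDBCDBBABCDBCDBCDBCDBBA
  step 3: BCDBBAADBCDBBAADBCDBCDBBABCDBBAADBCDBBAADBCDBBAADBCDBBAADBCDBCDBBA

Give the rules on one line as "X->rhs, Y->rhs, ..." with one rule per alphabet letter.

A->BBA, B->BCD, C->BB, D->AAD

  step 2 ⇒ step 3: BCDBCDBBABCDBCDBCDBCDBBA ⇒ BCD·BB·AAD·BCD·BB·AAD·BCD·BCD·BBA·BCD·BB·AAD·BCD·BB·AAD·BCD·BB·AAD·BCD·BB·AAD·BCD·BCD·BBA
    A ↦ BBA
    B ↦ BCD
    C ↦ BB
    D ↦ AAD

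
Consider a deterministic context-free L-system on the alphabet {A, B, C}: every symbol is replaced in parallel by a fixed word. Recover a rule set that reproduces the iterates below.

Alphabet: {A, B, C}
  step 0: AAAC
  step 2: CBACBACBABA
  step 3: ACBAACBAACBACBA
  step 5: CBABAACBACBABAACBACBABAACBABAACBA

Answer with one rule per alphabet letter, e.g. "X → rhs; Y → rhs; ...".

  step 2 ⇒ step 3: CBACBACBABA ⇒ A·C·BA·A·C·BA·A·C·BA·C·BA
    A ↦ BA
    B ↦ C
    C ↦ A

A->BA, B->C, C->A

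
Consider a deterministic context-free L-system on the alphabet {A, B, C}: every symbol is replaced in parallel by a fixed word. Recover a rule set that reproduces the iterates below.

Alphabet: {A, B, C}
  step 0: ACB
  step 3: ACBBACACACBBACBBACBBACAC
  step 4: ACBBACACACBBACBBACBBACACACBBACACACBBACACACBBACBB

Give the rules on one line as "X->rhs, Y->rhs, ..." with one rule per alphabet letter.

  step 3 ⇒ step 4: ACBBACACACBBACBBACBBACAC ⇒ AC·BB·AC·AC·AC·BB·AC·BB·AC·BB·AC·AC·AC·BB·AC·AC·AC·BB·AC·AC·AC·BB·AC·BB
    A ↦ AC
    B ↦ AC
    C ↦ BB

A->AC, B->AC, C->BB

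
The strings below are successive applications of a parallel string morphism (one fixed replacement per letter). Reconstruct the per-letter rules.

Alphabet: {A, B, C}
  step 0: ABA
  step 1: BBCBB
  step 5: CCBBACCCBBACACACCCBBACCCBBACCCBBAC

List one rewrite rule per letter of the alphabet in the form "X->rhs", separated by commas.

  step 0 ⇒ step 1: ABA ⇒ BB·C·BB
    A ↦ BB
    B ↦ C
    C ↦ AC  (constrained at step 1)

A->BB, B->C, C->AC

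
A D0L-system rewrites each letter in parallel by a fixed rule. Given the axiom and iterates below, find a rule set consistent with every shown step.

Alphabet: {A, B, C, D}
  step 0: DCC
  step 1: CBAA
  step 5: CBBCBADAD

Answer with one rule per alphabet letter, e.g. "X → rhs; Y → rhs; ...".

A->B, B->D, C->A, D->CB

  step 0 ⇒ step 1: DCC ⇒ CB·A·A
    C ↦ A
    D ↦ CB
    A ↦ B  (constrained at step 1)
    B ↦ D  (constrained at step 1)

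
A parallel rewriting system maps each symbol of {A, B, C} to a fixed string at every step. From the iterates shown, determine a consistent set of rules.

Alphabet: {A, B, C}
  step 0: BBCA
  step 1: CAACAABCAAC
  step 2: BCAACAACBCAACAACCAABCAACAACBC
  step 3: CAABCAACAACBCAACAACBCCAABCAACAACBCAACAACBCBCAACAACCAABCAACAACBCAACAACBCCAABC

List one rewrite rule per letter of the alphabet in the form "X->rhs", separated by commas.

A->AAC, B->CAA, C->BC

  step 2 ⇒ step 3: BCAACAACBCAACAACCAABCAACAACBC ⇒ CAA·BC·AAC·AAC·BC·AAC·AAC·BC·CAA·BC·AAC·AAC·BC·AAC·AAC·BC·BC·AAC·AAC·CAA·BC·AAC·AAC·BC·AAC·AAC·BC·CAA·BC
    A ↦ AAC
    B ↦ CAA
    C ↦ BC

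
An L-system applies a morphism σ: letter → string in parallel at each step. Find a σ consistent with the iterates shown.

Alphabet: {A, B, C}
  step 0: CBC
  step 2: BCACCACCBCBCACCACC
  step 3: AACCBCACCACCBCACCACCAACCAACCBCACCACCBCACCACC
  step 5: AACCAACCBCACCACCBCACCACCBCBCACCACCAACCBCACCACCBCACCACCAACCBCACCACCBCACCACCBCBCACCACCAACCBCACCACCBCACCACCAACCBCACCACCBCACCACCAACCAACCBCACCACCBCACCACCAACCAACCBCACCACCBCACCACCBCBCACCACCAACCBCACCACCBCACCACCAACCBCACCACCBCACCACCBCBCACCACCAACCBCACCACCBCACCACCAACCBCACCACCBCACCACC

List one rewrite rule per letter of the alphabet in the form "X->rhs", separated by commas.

  step 2 ⇒ step 3: BCACCACCBCBCACCACC ⇒ A·ACC·BC·ACC·ACC·BC·ACC·ACC·A·ACC·A·ACC·BC·ACC·ACC·BC·ACC·ACC
    A ↦ BC
    B ↦ A
    C ↦ ACC

A->BC, B->A, C->ACC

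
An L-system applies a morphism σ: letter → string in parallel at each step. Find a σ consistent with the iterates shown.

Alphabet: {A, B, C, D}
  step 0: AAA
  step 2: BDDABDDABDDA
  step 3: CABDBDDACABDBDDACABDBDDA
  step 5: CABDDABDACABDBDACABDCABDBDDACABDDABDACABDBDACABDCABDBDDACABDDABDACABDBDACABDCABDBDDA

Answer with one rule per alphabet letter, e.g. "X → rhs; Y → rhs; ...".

  step 2 ⇒ step 3: BDDABDDABDDA ⇒ CA·BD·BD·DA·CA·BD·BD·DA·CA·BD·BD·DA
    A ↦ DA
    B ↦ CA
    D ↦ BD
    C ↦ B  (constrained at step 3)

A->DA, B->CA, C->B, D->BD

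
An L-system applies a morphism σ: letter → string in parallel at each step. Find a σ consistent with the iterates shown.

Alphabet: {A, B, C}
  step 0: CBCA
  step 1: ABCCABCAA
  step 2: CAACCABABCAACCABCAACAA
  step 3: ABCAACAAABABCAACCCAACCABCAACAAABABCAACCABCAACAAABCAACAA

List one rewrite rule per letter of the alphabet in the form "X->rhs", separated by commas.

A->CAA, B->CC, C->AB

  step 2 ⇒ step 3: CAACCABABCAACCABCAACAA ⇒ AB·CAA·CAA·AB·AB·CAA·CC·CAA·CC·AB·CAA·CAA·AB·AB·CAA·CC·AB·CAA·CAA·AB·CAA·CAA
    A ↦ CAA
    B ↦ CC
    C ↦ AB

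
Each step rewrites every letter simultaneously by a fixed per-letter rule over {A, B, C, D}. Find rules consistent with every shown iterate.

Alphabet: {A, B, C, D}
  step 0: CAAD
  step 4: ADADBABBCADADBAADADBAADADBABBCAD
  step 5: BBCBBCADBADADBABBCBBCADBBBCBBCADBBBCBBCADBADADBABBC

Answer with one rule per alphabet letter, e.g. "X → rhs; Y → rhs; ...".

A->B, B->AD, C->BA, D->BC

  step 4 ⇒ step 5: ADADBABBCADADBAADADBAADADBABBCAD ⇒ B·BC·B·BC·AD·B·AD·AD·BA·B·BC·B·BC·AD·B·B·BC·B·BC·AD·B·B·BC·B·BC·AD·B·AD·AD·BA·B·BC
    A ↦ B
    B ↦ AD
    C ↦ BA
    D ↦ BC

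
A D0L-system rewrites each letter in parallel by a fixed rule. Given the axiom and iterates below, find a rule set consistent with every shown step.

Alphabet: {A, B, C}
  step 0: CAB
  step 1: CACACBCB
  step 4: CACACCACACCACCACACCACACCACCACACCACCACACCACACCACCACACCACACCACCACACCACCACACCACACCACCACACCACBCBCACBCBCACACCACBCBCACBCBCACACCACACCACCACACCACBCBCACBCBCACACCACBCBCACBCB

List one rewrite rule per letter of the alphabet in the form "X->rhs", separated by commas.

  step 0 ⇒ step 1: CAB ⇒ CAC·AC·BCB
    A ↦ AC
    B ↦ BCB
    C ↦ CAC

A->AC, B->BCB, C->CAC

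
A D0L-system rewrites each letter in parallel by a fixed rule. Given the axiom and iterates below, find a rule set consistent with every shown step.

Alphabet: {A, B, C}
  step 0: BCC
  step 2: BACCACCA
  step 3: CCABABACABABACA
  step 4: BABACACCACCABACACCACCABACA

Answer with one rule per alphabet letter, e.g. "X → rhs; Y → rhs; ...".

  step 3 ⇒ step 4: CCABABACABABACA ⇒ BA·BA·CA·C·CA·C·CA·BA·CA·C·CA·C·CA·BA·CA
    A ↦ CA
    B ↦ C
    C ↦ BA

A->CA, B->C, C->BA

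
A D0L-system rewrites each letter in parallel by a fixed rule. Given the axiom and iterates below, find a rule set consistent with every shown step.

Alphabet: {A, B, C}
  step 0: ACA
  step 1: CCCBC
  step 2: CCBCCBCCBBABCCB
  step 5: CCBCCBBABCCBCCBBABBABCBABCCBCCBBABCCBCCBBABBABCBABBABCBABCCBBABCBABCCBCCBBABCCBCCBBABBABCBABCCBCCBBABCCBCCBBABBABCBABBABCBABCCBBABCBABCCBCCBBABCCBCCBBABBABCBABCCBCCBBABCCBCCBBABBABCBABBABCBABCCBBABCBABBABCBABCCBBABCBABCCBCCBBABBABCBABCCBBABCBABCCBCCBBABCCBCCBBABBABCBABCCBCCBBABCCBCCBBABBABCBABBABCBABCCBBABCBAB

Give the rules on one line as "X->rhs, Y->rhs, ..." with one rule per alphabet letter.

  step 1 ⇒ step 2: CCCBC ⇒ CCB·CCB·CCB·BAB·CCB
    B ↦ BAB
    C ↦ CCB
  step 0 ⇒ step 1: ACA ⇒ C·CCB·C
    A ↦ C

A->C, B->BAB, C->CCB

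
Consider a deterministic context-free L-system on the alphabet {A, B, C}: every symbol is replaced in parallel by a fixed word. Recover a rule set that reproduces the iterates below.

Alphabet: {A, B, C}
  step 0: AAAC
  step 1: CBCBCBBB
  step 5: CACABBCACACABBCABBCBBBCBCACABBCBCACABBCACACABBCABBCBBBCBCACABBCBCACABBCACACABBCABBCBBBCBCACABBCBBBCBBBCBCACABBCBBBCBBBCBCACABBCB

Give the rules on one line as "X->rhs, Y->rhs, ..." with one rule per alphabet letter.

  step 0 ⇒ step 1: AAAC ⇒ CB·CB·CB·BB
    A ↦ CB
    C ↦ BB
    B ↦ CA  (constrained at step 1)

A->CB, B->CA, C->BB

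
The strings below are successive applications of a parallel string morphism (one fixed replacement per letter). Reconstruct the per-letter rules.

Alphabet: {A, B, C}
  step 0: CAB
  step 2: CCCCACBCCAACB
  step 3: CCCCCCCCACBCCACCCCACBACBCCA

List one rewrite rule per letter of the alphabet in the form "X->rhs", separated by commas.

  step 2 ⇒ step 3: CCCCACBCCAACB ⇒ CC·CC·CC·CC·ACB·CC·A·CC·CC·ACB·ACB·CC·A
    A ↦ ACB
    B ↦ A
    C ↦ CC

A->ACB, B->A, C->CC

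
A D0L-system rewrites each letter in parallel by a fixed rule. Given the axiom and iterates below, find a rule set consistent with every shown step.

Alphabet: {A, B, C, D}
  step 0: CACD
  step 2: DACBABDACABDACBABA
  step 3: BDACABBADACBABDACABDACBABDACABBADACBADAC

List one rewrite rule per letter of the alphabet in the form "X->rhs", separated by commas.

  step 2 ⇒ step 3: DACBABDACABDACBABA ⇒ B·DAC·AB·BA·DAC·BA·B·DAC·AB·DAC·BA·B·DAC·AB·BA·DAC·BA·DAC
    A ↦ DAC
    B ↦ BA
    C ↦ AB
    D ↦ B

A->DAC, B->BA, C->AB, D->B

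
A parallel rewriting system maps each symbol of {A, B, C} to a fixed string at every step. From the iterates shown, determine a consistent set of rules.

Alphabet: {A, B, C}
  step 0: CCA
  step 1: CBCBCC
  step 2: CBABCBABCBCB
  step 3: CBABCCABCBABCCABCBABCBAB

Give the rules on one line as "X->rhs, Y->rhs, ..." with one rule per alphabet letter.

  step 2 ⇒ step 3: CBABCBABCBCB ⇒ CB·AB·CC·AB·CB·AB·CC·AB·CB·AB·CB·AB
    A ↦ CC
    B ↦ AB
    C ↦ CB

A->CC, B->AB, C->CB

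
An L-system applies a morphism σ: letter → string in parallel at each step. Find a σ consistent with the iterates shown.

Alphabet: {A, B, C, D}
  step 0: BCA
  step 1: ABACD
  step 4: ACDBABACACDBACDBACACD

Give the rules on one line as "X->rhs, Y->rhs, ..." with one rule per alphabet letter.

A->CD, B->A, C->BA, D->C

  step 0 ⇒ step 1: BCA ⇒ A·BA·CD
    A ↦ CD
    B ↦ A
    C ↦ BA
    D ↦ C  (constrained at step 1)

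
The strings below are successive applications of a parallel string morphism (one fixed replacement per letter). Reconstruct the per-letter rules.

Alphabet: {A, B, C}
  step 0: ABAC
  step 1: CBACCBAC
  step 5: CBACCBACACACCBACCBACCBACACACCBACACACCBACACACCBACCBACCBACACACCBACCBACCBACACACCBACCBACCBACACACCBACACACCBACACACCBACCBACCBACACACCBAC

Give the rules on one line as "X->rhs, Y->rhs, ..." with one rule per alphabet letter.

  step 0 ⇒ step 1: ABAC ⇒ CB·AC·CB·AC
    A ↦ CB
    B ↦ AC
    C ↦ AC

A->CB, B->AC, C->AC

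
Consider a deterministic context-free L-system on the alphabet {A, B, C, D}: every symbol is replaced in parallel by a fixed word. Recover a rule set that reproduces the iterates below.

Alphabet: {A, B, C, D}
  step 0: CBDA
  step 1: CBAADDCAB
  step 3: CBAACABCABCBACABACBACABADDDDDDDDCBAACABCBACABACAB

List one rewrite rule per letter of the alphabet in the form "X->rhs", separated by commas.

  step 0 ⇒ step 1: CBDA ⇒ CBA·A·DD·CAB
    A ↦ CAB
    B ↦ A
    C ↦ CBA
    D ↦ DD

A->CAB, B->A, C->CBA, D->DD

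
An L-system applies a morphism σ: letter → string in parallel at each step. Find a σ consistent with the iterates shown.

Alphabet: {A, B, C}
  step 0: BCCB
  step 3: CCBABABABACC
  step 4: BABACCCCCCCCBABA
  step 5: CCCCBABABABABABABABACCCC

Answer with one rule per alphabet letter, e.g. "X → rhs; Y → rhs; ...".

  step 4 ⇒ step 5: BABACCCCCCCCBABA ⇒ C·C·C·C·BA·BA·BA·BA·BA·BA·BA·BA·C·C·C·C
    A ↦ C
    B ↦ C
    C ↦ BA

A->C, B->C, C->BA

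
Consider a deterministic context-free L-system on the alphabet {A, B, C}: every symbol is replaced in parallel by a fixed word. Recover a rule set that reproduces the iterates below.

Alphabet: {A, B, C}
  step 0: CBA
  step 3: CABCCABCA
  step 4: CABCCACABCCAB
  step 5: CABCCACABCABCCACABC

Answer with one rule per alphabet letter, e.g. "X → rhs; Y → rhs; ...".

  step 4 ⇒ step 5: CABCCACABCCAB ⇒ CA·B·C·CA·CA·B·CA·B·C·CA·CA·B·C
    A ↦ B
    B ↦ C
    C ↦ CA

A->B, B->C, C->CA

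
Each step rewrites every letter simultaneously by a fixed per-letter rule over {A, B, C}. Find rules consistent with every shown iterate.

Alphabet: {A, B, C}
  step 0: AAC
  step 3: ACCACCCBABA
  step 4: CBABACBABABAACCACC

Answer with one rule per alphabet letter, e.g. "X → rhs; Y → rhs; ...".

A->C, B->AC, C->BA

  step 3 ⇒ step 4: ACCACCCBABA ⇒ C·BA·BA·C·BA·BA·BA·AC·C·AC·C
    A ↦ C
    B ↦ AC
    C ↦ BA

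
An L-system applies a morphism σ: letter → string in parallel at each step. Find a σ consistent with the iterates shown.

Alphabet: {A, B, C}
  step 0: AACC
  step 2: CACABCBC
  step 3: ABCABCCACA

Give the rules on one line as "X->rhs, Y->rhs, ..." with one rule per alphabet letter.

  step 2 ⇒ step 3: CACABCBC ⇒ A·BC·A·BC·C·A·C·A
    A ↦ BC
    B ↦ C
    C ↦ A

A->BC, B->C, C->A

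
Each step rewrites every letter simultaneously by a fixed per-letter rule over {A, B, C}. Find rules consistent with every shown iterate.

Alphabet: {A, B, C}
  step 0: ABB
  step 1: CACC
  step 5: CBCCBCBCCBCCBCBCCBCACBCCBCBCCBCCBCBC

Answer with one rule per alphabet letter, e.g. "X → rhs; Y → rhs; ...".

A->CA, B->C, C->CB

  step 0 ⇒ step 1: ABB ⇒ CA·C·C
    A ↦ CA
    B ↦ C
    C ↦ CB  (constrained at step 1)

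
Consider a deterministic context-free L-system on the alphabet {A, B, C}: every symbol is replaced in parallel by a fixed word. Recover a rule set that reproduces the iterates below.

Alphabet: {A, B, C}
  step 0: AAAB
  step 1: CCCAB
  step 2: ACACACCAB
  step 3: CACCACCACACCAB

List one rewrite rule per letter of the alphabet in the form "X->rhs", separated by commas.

  step 2 ⇒ step 3: ACACACCAB ⇒ C·AC·C·AC·C·AC·AC·C·AB
    A ↦ C
    B ↦ AB
    C ↦ AC

A->C, B->AB, C->AC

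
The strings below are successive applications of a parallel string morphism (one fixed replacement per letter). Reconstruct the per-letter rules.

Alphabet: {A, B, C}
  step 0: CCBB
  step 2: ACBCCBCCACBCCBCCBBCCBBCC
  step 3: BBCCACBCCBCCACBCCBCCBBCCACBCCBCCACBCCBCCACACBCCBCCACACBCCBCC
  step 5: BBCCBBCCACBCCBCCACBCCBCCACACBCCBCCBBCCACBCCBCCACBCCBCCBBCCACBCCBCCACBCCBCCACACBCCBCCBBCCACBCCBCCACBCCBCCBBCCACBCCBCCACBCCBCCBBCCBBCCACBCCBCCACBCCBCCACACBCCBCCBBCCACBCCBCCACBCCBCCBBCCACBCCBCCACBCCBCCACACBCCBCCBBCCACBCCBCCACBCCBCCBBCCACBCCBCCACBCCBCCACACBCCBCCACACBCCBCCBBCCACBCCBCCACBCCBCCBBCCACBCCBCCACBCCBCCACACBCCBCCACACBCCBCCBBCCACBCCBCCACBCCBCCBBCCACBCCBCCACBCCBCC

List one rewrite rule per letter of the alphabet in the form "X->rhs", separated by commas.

  step 2 ⇒ step 3: ACBCCBCCACBCCBCCBBCCBBCC ⇒ B·BCC·AC·BCC·BCC·AC·BCC·BCC·B·BCC·AC·BCC·BCC·AC·BCC·BCC·AC·AC·BCC·BCC·AC·AC·BCC·BCC
    A ↦ B
    B ↦ AC
    C ↦ BCC

A->B, B->AC, C->BCC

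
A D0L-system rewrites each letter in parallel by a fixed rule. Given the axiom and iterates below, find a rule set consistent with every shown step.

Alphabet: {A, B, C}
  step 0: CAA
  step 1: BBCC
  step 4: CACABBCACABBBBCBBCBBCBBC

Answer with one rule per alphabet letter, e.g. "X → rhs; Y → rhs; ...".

A->C, B->CA, C->BB

  step 0 ⇒ step 1: CAA ⇒ BB·C·C
    A ↦ C
    C ↦ BB
    B ↦ CA  (constrained at step 1)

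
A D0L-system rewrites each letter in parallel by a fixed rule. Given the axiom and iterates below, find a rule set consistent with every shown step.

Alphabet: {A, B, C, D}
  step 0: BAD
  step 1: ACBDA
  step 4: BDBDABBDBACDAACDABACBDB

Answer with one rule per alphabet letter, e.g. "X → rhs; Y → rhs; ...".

  step 0 ⇒ step 1: BAD ⇒ AC·B·DA
    A ↦ B
    B ↦ AC
    D ↦ DA
    C ↦ DB  (constrained at step 1)

A->B, B->AC, C->DB, D->DA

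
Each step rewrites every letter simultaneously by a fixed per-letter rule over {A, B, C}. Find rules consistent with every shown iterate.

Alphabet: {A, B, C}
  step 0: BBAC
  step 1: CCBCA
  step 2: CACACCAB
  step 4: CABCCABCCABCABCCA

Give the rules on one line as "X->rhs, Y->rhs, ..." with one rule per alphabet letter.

  step 1 ⇒ step 2: CCBCA ⇒ CA·CA·C·CA·B
    A ↦ B
    B ↦ C
    C ↦ CA

A->B, B->C, C->CA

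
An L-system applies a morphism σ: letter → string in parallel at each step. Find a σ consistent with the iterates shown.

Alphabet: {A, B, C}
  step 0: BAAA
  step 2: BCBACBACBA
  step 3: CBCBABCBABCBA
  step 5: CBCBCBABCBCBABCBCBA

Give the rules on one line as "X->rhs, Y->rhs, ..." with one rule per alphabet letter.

  step 2 ⇒ step 3: BCBACBACBA ⇒ C·B·C·BA·B·C·BA·B·C·BA
    A ↦ BA
    B ↦ C
    C ↦ B

A->BA, B->C, C->B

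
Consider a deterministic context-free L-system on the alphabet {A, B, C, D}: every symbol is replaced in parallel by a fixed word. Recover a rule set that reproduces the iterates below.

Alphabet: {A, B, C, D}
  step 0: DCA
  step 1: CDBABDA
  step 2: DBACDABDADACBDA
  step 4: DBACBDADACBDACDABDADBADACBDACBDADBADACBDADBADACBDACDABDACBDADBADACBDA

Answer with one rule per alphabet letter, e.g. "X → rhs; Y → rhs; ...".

A->BDA, B->DA, C->DBA, D->C

  step 1 ⇒ step 2: CDBABDA ⇒ DBA·C·DA·BDA·DA·C·BDA
    A ↦ BDA
    B ↦ DA
    C ↦ DBA
    D ↦ C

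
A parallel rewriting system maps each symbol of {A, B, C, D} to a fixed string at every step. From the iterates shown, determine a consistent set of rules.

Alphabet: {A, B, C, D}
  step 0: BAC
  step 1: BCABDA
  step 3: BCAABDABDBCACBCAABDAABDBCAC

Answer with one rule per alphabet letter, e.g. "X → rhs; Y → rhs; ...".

A->ABD, B->BC, C->A, D->AC

  step 0 ⇒ step 1: BAC ⇒ BC·ABD·A
    A ↦ ABD
    B ↦ BC
    C ↦ A
    D ↦ AC  (constrained at step 1)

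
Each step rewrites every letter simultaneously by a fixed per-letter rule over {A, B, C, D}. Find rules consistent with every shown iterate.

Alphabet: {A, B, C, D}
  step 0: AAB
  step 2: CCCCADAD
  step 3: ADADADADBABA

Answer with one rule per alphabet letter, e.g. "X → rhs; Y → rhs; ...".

  step 2 ⇒ step 3: CCCCADAD ⇒ AD·AD·AD·AD·B·A·B·A
    A ↦ B
    C ↦ AD
    D ↦ A
    B ↦ CC  (constrained at step 0)

A->B, B->CC, C->AD, D->A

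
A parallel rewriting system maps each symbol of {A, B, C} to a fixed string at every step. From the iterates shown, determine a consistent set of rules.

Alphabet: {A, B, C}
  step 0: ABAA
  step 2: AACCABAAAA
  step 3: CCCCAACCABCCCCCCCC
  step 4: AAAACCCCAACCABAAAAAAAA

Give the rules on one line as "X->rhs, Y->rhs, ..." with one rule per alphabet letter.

  step 3 ⇒ step 4: CCCCAACCABCCCCCCCC ⇒ A·A·A·A·CC·CC·A·A·CC·AB·A·A·A·A·A·A·A·A
    A ↦ CC
    B ↦ AB
    C ↦ A

A->CC, B->AB, C->A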